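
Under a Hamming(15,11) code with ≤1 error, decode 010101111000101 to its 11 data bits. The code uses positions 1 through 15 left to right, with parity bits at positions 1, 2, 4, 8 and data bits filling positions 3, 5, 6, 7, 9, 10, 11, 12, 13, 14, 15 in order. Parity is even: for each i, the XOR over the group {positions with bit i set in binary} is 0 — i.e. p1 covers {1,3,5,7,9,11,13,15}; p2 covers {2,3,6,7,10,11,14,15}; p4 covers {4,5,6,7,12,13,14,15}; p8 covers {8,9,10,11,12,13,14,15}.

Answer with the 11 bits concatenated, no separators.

s1 (pos 1,3,5,7,9,11,13,15): 0⊕0⊕0⊕1⊕1⊕0⊕1⊕1 = 0
s2 (pos 2,3,6,7,10,11,14,15): 1⊕0⊕1⊕1⊕0⊕0⊕0⊕1 = 0
s4 (pos 4,5,6,7,12,13,14,15): 1⊕0⊕1⊕1⊕0⊕1⊕0⊕1 = 1
s8 (pos 8,9,10,11,12,13,14,15): 1⊕1⊕0⊕0⊕0⊕1⊕0⊕1 = 0
Syndrome s8…s1 = 0100 → error at position 4.
Flip position 4: 010101111000101 → 010001111000101
Read data bits from positions 3,5,6,7,9,10,11,12,13,14,15: 00111000101

00111000101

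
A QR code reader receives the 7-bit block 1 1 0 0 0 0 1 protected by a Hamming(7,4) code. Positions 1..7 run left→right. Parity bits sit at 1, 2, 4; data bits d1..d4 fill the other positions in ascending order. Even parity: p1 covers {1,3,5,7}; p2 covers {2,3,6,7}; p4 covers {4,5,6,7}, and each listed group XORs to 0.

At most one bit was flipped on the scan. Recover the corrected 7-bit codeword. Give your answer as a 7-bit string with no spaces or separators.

1101001

s1 (pos 1,3,5,7): 1⊕0⊕0⊕1 = 0
s2 (pos 2,3,6,7): 1⊕0⊕0⊕1 = 0
s4 (pos 4,5,6,7): 0⊕0⊕0⊕1 = 1
Syndrome s4…s1 = 100 → error at position 4.
Flip position 4: 1100001 → 1101001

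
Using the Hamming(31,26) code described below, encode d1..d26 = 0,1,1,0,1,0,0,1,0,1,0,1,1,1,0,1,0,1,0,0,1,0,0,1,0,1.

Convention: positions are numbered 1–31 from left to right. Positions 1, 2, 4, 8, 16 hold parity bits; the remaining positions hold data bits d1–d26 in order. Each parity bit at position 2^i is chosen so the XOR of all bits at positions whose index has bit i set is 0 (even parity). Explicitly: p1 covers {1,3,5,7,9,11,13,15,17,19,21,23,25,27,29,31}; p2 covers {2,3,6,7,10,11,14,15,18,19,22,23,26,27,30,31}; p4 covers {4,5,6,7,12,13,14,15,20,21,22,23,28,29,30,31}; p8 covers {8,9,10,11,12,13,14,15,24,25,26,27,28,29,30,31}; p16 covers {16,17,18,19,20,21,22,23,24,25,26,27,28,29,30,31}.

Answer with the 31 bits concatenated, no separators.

Place data at non-parity positions: p1 p2 0 p4 1 1 0 p8 1 0 0 1 0 1 0 p16 1 1 1 0 1 0 1 0 0 1 0 0 1 0 1
p1 (pos 1,3,5,7,9,11,13,15,17,19,21,23,25,27,29,31): XOR of data positions = 0⊕1⊕0⊕1⊕0⊕0⊕0⊕1⊕1⊕1⊕1⊕0⊕0⊕1⊕1 = 0
p2 (pos 2,3,6,7,10,11,14,15,18,19,22,23,26,27,30,31): XOR of data positions = 0⊕1⊕0⊕0⊕0⊕1⊕0⊕1⊕1⊕0⊕1⊕1⊕0⊕0⊕1 = 1
p4 (pos 4,5,6,7,12,13,14,15,20,21,22,23,28,29,30,31): XOR of data positions = 1⊕1⊕0⊕1⊕0⊕1⊕0⊕0⊕1⊕0⊕1⊕0⊕1⊕0⊕1 = 0
p8 (pos 8,9,10,11,12,13,14,15,24,25,26,27,28,29,30,31): XOR of data positions = 1⊕0⊕0⊕1⊕0⊕1⊕0⊕0⊕0⊕1⊕0⊕0⊕1⊕0⊕1 = 0
p16 (pos 16,17,18,19,20,21,22,23,24,25,26,27,28,29,30,31): XOR of data positions = 1⊕1⊕1⊕0⊕1⊕0⊕1⊕0⊕0⊕1⊕0⊕0⊕1⊕0⊕1 = 0
Codeword: 0100110010010100111010100100101

0100110010010100111010100100101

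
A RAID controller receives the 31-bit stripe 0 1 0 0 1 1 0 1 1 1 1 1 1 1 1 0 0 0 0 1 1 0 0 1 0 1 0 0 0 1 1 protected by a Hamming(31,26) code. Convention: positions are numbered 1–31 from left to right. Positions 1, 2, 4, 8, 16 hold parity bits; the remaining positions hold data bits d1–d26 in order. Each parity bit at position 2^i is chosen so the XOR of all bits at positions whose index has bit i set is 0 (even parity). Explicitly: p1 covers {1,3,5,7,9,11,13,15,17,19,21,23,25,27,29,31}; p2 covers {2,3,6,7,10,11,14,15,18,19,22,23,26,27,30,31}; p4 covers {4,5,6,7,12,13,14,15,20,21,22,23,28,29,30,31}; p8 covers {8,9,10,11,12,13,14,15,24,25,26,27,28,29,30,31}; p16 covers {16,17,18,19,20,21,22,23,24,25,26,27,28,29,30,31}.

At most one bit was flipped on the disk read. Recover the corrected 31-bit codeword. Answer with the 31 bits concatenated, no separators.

s1 (pos 1,3,5,7,9,11,13,15,17,19,21,23,25,27,29,31): 0⊕0⊕1⊕0⊕1⊕1⊕1⊕1⊕0⊕0⊕1⊕0⊕0⊕0⊕0⊕1 = 1
s2 (pos 2,3,6,7,10,11,14,15,18,19,22,23,26,27,30,31): 1⊕0⊕1⊕0⊕1⊕1⊕1⊕1⊕0⊕0⊕0⊕0⊕1⊕0⊕1⊕1 = 1
s4 (pos 4,5,6,7,12,13,14,15,20,21,22,23,28,29,30,31): 0⊕1⊕1⊕0⊕1⊕1⊕1⊕1⊕1⊕1⊕0⊕0⊕0⊕0⊕1⊕1 = 0
s8 (pos 8,9,10,11,12,13,14,15,24,25,26,27,28,29,30,31): 1⊕1⊕1⊕1⊕1⊕1⊕1⊕1⊕1⊕0⊕1⊕0⊕0⊕0⊕1⊕1 = 0
s16 (pos 16,17,18,19,20,21,22,23,24,25,26,27,28,29,30,31): 0⊕0⊕0⊕0⊕1⊕1⊕0⊕0⊕1⊕0⊕1⊕0⊕0⊕0⊕1⊕1 = 0
Syndrome s16…s1 = 00011 → error at position 3.
Flip position 3: 0100110111111110000110010100011 → 0110110111111110000110010100011

0110110111111110000110010100011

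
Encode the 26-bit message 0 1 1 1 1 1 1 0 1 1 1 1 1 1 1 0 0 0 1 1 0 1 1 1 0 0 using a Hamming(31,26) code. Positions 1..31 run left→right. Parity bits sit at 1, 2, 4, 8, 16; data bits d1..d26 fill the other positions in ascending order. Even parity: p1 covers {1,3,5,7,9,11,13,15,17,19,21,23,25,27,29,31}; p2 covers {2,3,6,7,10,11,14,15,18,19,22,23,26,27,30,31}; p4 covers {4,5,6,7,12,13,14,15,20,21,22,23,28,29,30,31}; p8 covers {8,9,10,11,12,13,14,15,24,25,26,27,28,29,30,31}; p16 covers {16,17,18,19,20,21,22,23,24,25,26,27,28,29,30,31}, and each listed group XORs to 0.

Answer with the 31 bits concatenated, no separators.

1101111111101111111100011011100

Place data at non-parity positions: p1 p2 0 p4 1 1 1 p8 1 1 1 0 1 1 1 p16 1 1 1 1 0 0 0 1 1 0 1 1 1 0 0
p1 (pos 1,3,5,7,9,11,13,15,17,19,21,23,25,27,29,31): XOR of data positions = 0⊕1⊕1⊕1⊕1⊕1⊕1⊕1⊕1⊕0⊕0⊕1⊕1⊕1⊕0 = 1
p2 (pos 2,3,6,7,10,11,14,15,18,19,22,23,26,27,30,31): XOR of data positions = 0⊕1⊕1⊕1⊕1⊕1⊕1⊕1⊕1⊕0⊕0⊕0⊕1⊕0⊕0 = 1
p4 (pos 4,5,6,7,12,13,14,15,20,21,22,23,28,29,30,31): XOR of data positions = 1⊕1⊕1⊕0⊕1⊕1⊕1⊕1⊕0⊕0⊕0⊕1⊕1⊕0⊕0 = 1
p8 (pos 8,9,10,11,12,13,14,15,24,25,26,27,28,29,30,31): XOR of data positions = 1⊕1⊕1⊕0⊕1⊕1⊕1⊕1⊕1⊕0⊕1⊕1⊕1⊕0⊕0 = 1
p16 (pos 16,17,18,19,20,21,22,23,24,25,26,27,28,29,30,31): XOR of data positions = 1⊕1⊕1⊕1⊕0⊕0⊕0⊕1⊕1⊕0⊕1⊕1⊕1⊕0⊕0 = 1
Codeword: 1101111111101111111100011011100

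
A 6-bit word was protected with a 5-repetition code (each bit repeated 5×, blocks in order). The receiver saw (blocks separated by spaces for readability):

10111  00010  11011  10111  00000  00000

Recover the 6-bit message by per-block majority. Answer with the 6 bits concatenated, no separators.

Block 1 (10111): 4 ones → 1
Block 2 (00010): 1 one → 0
Block 3 (11011): 4 ones → 1
Block 4 (10111): 4 ones → 1
Block 5 (00000): 0 ones → 0
Block 6 (00000): 0 ones → 0

101100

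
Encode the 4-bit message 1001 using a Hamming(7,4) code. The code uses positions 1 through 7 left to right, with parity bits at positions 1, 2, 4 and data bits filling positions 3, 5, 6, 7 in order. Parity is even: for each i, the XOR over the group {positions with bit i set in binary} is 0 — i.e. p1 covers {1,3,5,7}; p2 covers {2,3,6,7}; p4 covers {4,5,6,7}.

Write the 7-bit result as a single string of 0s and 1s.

Place data at non-parity positions: p1 p2 1 p4 0 0 1
p1 (pos 1,3,5,7): XOR of data positions = 1⊕0⊕1 = 0
p2 (pos 2,3,6,7): XOR of data positions = 1⊕0⊕1 = 0
p4 (pos 4,5,6,7): XOR of data positions = 0⊕0⊕1 = 1
Codeword: 0011001

0011001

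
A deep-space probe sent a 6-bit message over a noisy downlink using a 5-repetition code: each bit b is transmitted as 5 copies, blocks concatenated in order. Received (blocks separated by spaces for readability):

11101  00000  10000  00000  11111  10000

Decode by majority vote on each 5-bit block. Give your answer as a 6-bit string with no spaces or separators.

Block 1 (11101): 4 ones → 1
Block 2 (00000): 0 ones → 0
Block 3 (10000): 1 one → 0
Block 4 (00000): 0 ones → 0
Block 5 (11111): 5 ones → 1
Block 6 (10000): 1 one → 0

100010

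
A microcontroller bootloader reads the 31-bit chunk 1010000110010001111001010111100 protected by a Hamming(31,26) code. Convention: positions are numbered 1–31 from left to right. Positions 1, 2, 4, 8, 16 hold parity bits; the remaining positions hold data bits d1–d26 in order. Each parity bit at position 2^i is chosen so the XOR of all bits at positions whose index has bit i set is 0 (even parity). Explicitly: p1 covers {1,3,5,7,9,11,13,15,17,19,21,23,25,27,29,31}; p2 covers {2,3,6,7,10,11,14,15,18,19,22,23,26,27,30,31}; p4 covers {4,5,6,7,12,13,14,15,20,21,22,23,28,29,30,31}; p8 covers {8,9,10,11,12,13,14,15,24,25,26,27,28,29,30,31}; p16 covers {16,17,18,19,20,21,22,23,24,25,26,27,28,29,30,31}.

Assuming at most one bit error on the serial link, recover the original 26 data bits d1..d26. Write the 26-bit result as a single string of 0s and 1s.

s1 (pos 1,3,5,7,9,11,13,15,17,19,21,23,25,27,29,31): 1⊕1⊕0⊕0⊕1⊕0⊕0⊕0⊕1⊕1⊕0⊕0⊕0⊕1⊕1⊕0 = 1
s2 (pos 2,3,6,7,10,11,14,15,18,19,22,23,26,27,30,31): 0⊕1⊕0⊕0⊕0⊕0⊕0⊕0⊕1⊕1⊕1⊕0⊕1⊕1⊕0⊕0 = 0
s4 (pos 4,5,6,7,12,13,14,15,20,21,22,23,28,29,30,31): 0⊕0⊕0⊕0⊕1⊕0⊕0⊕0⊕0⊕0⊕1⊕0⊕1⊕1⊕0⊕0 = 0
s8 (pos 8,9,10,11,12,13,14,15,24,25,26,27,28,29,30,31): 1⊕1⊕0⊕0⊕1⊕0⊕0⊕0⊕1⊕0⊕1⊕1⊕1⊕1⊕0⊕0 = 0
s16 (pos 16,17,18,19,20,21,22,23,24,25,26,27,28,29,30,31): 1⊕1⊕1⊕1⊕0⊕0⊕1⊕0⊕1⊕0⊕1⊕1⊕1⊕1⊕0⊕0 = 0
Syndrome s16…s1 = 00001 → error at position 1.
Flip position 1: 1010000110010001111001010111100 → 0010000110010001111001010111100
Read data bits from positions 3,5,6,7,9,10,11,12,13,14,15,17,18,19,20,21,22,23,24,25,26,27,28,29,30,31: 10001001000111001010111100

10001001000111001010111100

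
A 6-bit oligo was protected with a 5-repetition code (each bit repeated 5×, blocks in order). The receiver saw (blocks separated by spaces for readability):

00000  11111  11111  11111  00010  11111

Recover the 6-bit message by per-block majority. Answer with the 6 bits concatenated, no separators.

011101

Block 1 (00000): 0 ones → 0
Block 2 (11111): 5 ones → 1
Block 3 (11111): 5 ones → 1
Block 4 (11111): 5 ones → 1
Block 5 (00010): 1 one → 0
Block 6 (11111): 5 ones → 1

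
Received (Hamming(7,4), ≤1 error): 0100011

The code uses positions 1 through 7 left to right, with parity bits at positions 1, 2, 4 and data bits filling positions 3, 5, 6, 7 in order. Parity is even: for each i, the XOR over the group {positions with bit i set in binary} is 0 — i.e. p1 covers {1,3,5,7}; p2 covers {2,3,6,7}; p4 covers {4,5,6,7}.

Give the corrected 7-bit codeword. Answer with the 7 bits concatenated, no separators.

s1 (pos 1,3,5,7): 0⊕0⊕0⊕1 = 1
s2 (pos 2,3,6,7): 1⊕0⊕1⊕1 = 1
s4 (pos 4,5,6,7): 0⊕0⊕1⊕1 = 0
Syndrome s4…s1 = 011 → error at position 3.
Flip position 3: 0100011 → 0110011

0110011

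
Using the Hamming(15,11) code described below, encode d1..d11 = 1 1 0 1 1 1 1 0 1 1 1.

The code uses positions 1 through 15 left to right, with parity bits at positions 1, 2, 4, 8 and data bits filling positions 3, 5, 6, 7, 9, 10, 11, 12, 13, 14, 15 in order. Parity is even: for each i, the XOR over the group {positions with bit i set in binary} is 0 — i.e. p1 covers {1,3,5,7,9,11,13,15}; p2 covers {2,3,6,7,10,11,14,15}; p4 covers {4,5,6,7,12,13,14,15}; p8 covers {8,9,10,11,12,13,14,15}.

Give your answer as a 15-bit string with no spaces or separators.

Place data at non-parity positions: p1 p2 1 p4 1 0 1 p8 1 1 1 0 1 1 1
p1 (pos 1,3,5,7,9,11,13,15): XOR of data positions = 1⊕1⊕1⊕1⊕1⊕1⊕1 = 1
p2 (pos 2,3,6,7,10,11,14,15): XOR of data positions = 1⊕0⊕1⊕1⊕1⊕1⊕1 = 0
p4 (pos 4,5,6,7,12,13,14,15): XOR of data positions = 1⊕0⊕1⊕0⊕1⊕1⊕1 = 1
p8 (pos 8,9,10,11,12,13,14,15): XOR of data positions = 1⊕1⊕1⊕0⊕1⊕1⊕1 = 0
Codeword: 101110101110111

101110101110111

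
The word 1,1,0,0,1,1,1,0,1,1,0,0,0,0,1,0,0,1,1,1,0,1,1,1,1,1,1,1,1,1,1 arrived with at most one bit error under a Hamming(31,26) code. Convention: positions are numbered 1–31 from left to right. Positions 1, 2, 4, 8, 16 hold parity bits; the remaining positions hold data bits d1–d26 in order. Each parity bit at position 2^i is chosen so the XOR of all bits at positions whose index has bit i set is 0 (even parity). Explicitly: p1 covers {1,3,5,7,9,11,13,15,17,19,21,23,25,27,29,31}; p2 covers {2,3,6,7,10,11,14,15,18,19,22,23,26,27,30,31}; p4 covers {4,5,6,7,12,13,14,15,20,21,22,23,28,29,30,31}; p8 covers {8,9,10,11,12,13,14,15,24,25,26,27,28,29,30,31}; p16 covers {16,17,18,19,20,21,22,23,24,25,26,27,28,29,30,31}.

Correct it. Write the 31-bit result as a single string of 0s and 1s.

1100111011000010011101111111110

s1 (pos 1,3,5,7,9,11,13,15,17,19,21,23,25,27,29,31): 1⊕0⊕1⊕1⊕1⊕0⊕0⊕1⊕0⊕1⊕0⊕1⊕1⊕1⊕1⊕1 = 1
s2 (pos 2,3,6,7,10,11,14,15,18,19,22,23,26,27,30,31): 1⊕0⊕1⊕1⊕1⊕0⊕0⊕1⊕1⊕1⊕1⊕1⊕1⊕1⊕1⊕1 = 1
s4 (pos 4,5,6,7,12,13,14,15,20,21,22,23,28,29,30,31): 0⊕1⊕1⊕1⊕0⊕0⊕0⊕1⊕1⊕0⊕1⊕1⊕1⊕1⊕1⊕1 = 1
s8 (pos 8,9,10,11,12,13,14,15,24,25,26,27,28,29,30,31): 0⊕1⊕1⊕0⊕0⊕0⊕0⊕1⊕1⊕1⊕1⊕1⊕1⊕1⊕1⊕1 = 1
s16 (pos 16,17,18,19,20,21,22,23,24,25,26,27,28,29,30,31): 0⊕0⊕1⊕1⊕1⊕0⊕1⊕1⊕1⊕1⊕1⊕1⊕1⊕1⊕1⊕1 = 1
Syndrome s16…s1 = 11111 → error at position 31.
Flip position 31: 1100111011000010011101111111111 → 1100111011000010011101111111110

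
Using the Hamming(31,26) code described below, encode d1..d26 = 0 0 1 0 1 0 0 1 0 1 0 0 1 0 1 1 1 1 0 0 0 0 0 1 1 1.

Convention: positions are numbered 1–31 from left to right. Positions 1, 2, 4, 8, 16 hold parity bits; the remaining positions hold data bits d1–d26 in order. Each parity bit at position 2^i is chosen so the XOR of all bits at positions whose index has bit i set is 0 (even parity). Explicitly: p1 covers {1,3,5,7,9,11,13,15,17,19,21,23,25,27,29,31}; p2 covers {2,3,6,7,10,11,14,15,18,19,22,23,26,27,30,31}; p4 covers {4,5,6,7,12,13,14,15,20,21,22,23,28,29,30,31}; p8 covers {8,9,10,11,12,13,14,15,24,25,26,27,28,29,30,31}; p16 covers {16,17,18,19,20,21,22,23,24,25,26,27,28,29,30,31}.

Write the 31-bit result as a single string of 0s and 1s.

Place data at non-parity positions: p1 p2 0 p4 0 1 0 p8 1 0 0 1 0 1 0 p16 0 1 0 1 1 1 1 0 0 0 0 0 1 1 1
p1 (pos 1,3,5,7,9,11,13,15,17,19,21,23,25,27,29,31): XOR of data positions = 0⊕0⊕0⊕1⊕0⊕0⊕0⊕0⊕0⊕1⊕1⊕0⊕0⊕1⊕1 = 1
p2 (pos 2,3,6,7,10,11,14,15,18,19,22,23,26,27,30,31): XOR of data positions = 0⊕1⊕0⊕0⊕0⊕1⊕0⊕1⊕0⊕1⊕1⊕0⊕0⊕1⊕1 = 1
p4 (pos 4,5,6,7,12,13,14,15,20,21,22,23,28,29,30,31): XOR of data positions = 0⊕1⊕0⊕1⊕0⊕1⊕0⊕1⊕1⊕1⊕1⊕0⊕1⊕1⊕1 = 0
p8 (pos 8,9,10,11,12,13,14,15,24,25,26,27,28,29,30,31): XOR of data positions = 1⊕0⊕0⊕1⊕0⊕1⊕0⊕0⊕0⊕0⊕0⊕0⊕1⊕1⊕1 = 0
p16 (pos 16,17,18,19,20,21,22,23,24,25,26,27,28,29,30,31): XOR of data positions = 0⊕1⊕0⊕1⊕1⊕1⊕1⊕0⊕0⊕0⊕0⊕0⊕1⊕1⊕1 = 0
Codeword: 1100010010010100010111100000111

1100010010010100010111100000111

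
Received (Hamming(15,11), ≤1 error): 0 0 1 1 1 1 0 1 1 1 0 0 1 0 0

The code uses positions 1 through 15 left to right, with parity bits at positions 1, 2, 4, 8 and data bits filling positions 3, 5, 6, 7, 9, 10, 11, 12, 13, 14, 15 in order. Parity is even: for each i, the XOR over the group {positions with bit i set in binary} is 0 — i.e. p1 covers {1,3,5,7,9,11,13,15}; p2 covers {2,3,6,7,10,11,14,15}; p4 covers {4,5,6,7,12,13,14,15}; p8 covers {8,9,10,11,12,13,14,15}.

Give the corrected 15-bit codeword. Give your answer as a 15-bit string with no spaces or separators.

s1 (pos 1,3,5,7,9,11,13,15): 0⊕1⊕1⊕0⊕1⊕0⊕1⊕0 = 0
s2 (pos 2,3,6,7,10,11,14,15): 0⊕1⊕1⊕0⊕1⊕0⊕0⊕0 = 1
s4 (pos 4,5,6,7,12,13,14,15): 1⊕1⊕1⊕0⊕0⊕1⊕0⊕0 = 0
s8 (pos 8,9,10,11,12,13,14,15): 1⊕1⊕1⊕0⊕0⊕1⊕0⊕0 = 0
Syndrome s8…s1 = 0010 → error at position 2.
Flip position 2: 001111011100100 → 011111011100100

011111011100100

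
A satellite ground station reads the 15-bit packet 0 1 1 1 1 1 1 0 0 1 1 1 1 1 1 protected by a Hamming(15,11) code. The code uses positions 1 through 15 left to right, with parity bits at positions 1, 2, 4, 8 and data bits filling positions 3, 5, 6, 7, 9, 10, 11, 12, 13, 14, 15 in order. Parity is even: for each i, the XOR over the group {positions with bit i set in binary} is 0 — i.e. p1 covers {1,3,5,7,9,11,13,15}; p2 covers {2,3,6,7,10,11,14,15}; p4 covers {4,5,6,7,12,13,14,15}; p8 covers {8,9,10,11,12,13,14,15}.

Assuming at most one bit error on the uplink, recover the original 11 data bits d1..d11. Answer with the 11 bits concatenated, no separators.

11110111111

s1 (pos 1,3,5,7,9,11,13,15): 0⊕1⊕1⊕1⊕0⊕1⊕1⊕1 = 0
s2 (pos 2,3,6,7,10,11,14,15): 1⊕1⊕1⊕1⊕1⊕1⊕1⊕1 = 0
s4 (pos 4,5,6,7,12,13,14,15): 1⊕1⊕1⊕1⊕1⊕1⊕1⊕1 = 0
s8 (pos 8,9,10,11,12,13,14,15): 0⊕0⊕1⊕1⊕1⊕1⊕1⊕1 = 0
Syndrome s8…s1 = 0000 → no error.
Read data bits from positions 3,5,6,7,9,10,11,12,13,14,15: 11110111111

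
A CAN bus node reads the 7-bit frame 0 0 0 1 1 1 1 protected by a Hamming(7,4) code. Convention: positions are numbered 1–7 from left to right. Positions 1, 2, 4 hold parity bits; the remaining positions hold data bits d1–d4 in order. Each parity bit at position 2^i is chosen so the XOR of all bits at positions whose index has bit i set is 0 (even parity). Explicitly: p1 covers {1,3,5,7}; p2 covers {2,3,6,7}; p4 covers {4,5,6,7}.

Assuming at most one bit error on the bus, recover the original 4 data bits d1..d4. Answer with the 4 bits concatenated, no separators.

0111

s1 (pos 1,3,5,7): 0⊕0⊕1⊕1 = 0
s2 (pos 2,3,6,7): 0⊕0⊕1⊕1 = 0
s4 (pos 4,5,6,7): 1⊕1⊕1⊕1 = 0
Syndrome s4…s1 = 000 → no error.
Read data bits from positions 3,5,6,7: 0111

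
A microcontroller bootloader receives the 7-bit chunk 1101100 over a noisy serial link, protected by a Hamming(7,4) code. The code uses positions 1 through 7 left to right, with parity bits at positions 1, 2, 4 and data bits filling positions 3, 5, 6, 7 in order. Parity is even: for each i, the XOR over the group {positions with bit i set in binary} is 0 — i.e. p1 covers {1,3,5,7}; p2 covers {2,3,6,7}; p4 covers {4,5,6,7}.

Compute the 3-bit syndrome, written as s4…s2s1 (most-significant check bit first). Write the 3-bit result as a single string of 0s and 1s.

010

s1 (pos 1,3,5,7): 1⊕0⊕1⊕0 = 0
s2 (pos 2,3,6,7): 1⊕0⊕0⊕0 = 1
s4 (pos 4,5,6,7): 1⊕1⊕0⊕0 = 0
Syndrome s4…s1 = 010 → error at position 2.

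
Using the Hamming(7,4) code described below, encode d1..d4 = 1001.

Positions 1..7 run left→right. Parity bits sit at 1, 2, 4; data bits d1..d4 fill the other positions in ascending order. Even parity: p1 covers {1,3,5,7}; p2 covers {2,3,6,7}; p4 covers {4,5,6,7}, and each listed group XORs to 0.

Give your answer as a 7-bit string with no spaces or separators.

Place data at non-parity positions: p1 p2 1 p4 0 0 1
p1 (pos 1,3,5,7): XOR of data positions = 1⊕0⊕1 = 0
p2 (pos 2,3,6,7): XOR of data positions = 1⊕0⊕1 = 0
p4 (pos 4,5,6,7): XOR of data positions = 0⊕0⊕1 = 1
Codeword: 0011001

0011001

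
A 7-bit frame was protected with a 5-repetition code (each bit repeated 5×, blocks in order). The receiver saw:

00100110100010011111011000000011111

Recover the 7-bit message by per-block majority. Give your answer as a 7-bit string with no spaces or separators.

Block 1 (00100): 1 one → 0
Block 2 (11010): 3 ones → 1
Block 3 (00100): 1 one → 0
Block 4 (11111): 5 ones → 1
Block 5 (01100): 2 ones → 0
Block 6 (00000): 0 ones → 0
Block 7 (11111): 5 ones → 1

0101001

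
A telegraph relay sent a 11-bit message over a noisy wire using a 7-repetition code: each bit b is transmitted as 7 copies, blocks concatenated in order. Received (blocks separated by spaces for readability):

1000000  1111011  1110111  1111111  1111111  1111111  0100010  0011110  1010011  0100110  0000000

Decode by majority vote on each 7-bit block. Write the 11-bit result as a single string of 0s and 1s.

01111101100

Block 1 (1000000): 1 one → 0
Block 2 (1111011): 6 ones → 1
Block 3 (1110111): 6 ones → 1
Block 4 (1111111): 7 ones → 1
Block 5 (1111111): 7 ones → 1
Block 6 (1111111): 7 ones → 1
Block 7 (0100010): 2 ones → 0
Block 8 (0011110): 4 ones → 1
Block 9 (1010011): 4 ones → 1
Block 10 (0100110): 3 ones → 0
Block 11 (0000000): 0 ones → 0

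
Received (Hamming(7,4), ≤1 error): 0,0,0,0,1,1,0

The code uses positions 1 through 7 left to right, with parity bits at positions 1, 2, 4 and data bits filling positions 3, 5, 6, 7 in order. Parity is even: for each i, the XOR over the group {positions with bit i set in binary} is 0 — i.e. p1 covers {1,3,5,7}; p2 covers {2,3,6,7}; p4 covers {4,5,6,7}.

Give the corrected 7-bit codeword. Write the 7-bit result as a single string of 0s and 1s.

s1 (pos 1,3,5,7): 0⊕0⊕1⊕0 = 1
s2 (pos 2,3,6,7): 0⊕0⊕1⊕0 = 1
s4 (pos 4,5,6,7): 0⊕1⊕1⊕0 = 0
Syndrome s4…s1 = 011 → error at position 3.
Flip position 3: 0000110 → 0010110

0010110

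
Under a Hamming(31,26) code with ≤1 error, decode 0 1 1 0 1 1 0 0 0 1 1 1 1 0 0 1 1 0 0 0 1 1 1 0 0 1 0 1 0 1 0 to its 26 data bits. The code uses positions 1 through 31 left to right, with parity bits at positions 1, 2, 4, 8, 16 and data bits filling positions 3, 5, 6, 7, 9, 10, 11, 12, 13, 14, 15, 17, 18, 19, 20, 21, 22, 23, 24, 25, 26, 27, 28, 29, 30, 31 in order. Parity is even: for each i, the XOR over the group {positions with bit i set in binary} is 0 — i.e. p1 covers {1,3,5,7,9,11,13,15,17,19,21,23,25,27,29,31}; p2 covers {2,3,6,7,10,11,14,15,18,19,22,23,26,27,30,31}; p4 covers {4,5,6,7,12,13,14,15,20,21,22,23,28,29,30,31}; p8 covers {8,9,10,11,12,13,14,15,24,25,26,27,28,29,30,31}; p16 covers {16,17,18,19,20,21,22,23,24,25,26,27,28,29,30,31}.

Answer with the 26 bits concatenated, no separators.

11100111101100011100101010

s1 (pos 1,3,5,7,9,11,13,15,17,19,21,23,25,27,29,31): 0⊕1⊕1⊕0⊕0⊕1⊕1⊕0⊕1⊕0⊕1⊕1⊕0⊕0⊕0⊕0 = 1
s2 (pos 2,3,6,7,10,11,14,15,18,19,22,23,26,27,30,31): 1⊕1⊕1⊕0⊕1⊕1⊕0⊕0⊕0⊕0⊕1⊕1⊕1⊕0⊕1⊕0 = 1
s4 (pos 4,5,6,7,12,13,14,15,20,21,22,23,28,29,30,31): 0⊕1⊕1⊕0⊕1⊕1⊕0⊕0⊕0⊕1⊕1⊕1⊕1⊕0⊕1⊕0 = 1
s8 (pos 8,9,10,11,12,13,14,15,24,25,26,27,28,29,30,31): 0⊕0⊕1⊕1⊕1⊕1⊕0⊕0⊕0⊕0⊕1⊕0⊕1⊕0⊕1⊕0 = 1
s16 (pos 16,17,18,19,20,21,22,23,24,25,26,27,28,29,30,31): 1⊕1⊕0⊕0⊕0⊕1⊕1⊕1⊕0⊕0⊕1⊕0⊕1⊕0⊕1⊕0 = 0
Syndrome s16…s1 = 01111 → error at position 15.
Flip position 15: 0110110001111001100011100101010 → 0110110001111011100011100101010
Read data bits from positions 3,5,6,7,9,10,11,12,13,14,15,17,18,19,20,21,22,23,24,25,26,27,28,29,30,31: 11100111101100011100101010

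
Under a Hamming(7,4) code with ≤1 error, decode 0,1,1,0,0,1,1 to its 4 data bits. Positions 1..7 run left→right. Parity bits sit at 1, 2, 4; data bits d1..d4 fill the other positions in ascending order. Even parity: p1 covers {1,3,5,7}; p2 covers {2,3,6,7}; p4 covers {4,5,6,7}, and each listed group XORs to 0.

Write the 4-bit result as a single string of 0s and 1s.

s1 (pos 1,3,5,7): 0⊕1⊕0⊕1 = 0
s2 (pos 2,3,6,7): 1⊕1⊕1⊕1 = 0
s4 (pos 4,5,6,7): 0⊕0⊕1⊕1 = 0
Syndrome s4…s1 = 000 → no error.
Read data bits from positions 3,5,6,7: 1011

1011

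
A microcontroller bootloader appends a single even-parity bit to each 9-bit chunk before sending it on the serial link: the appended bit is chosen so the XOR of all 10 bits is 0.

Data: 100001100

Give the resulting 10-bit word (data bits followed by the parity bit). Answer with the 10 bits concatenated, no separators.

XOR of the 9 data bits: 1⊕0⊕0⊕0⊕0⊕1⊕1⊕0⊕0 = 1
Parity bit = 1 (so all 10 bits XOR to 0).

1000011001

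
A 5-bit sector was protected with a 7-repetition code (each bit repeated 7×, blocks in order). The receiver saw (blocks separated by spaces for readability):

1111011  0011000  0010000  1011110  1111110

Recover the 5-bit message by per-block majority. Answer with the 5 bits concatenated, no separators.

10011

Block 1 (1111011): 6 ones → 1
Block 2 (0011000): 2 ones → 0
Block 3 (0010000): 1 one → 0
Block 4 (1011110): 5 ones → 1
Block 5 (1111110): 6 ones → 1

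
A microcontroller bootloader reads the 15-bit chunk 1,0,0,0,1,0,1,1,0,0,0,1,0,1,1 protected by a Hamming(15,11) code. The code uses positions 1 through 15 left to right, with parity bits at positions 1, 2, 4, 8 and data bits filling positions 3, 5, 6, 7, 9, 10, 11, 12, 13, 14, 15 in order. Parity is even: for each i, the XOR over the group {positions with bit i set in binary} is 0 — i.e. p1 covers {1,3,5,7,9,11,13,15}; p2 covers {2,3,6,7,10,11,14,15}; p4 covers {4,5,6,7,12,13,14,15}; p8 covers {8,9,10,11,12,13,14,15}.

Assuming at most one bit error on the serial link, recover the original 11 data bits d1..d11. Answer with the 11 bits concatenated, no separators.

01110001011

s1 (pos 1,3,5,7,9,11,13,15): 1⊕0⊕1⊕1⊕0⊕0⊕0⊕1 = 0
s2 (pos 2,3,6,7,10,11,14,15): 0⊕0⊕0⊕1⊕0⊕0⊕1⊕1 = 1
s4 (pos 4,5,6,7,12,13,14,15): 0⊕1⊕0⊕1⊕1⊕0⊕1⊕1 = 1
s8 (pos 8,9,10,11,12,13,14,15): 1⊕0⊕0⊕0⊕1⊕0⊕1⊕1 = 0
Syndrome s8…s1 = 0110 → error at position 6.
Flip position 6: 100010110001011 → 100011110001011
Read data bits from positions 3,5,6,7,9,10,11,12,13,14,15: 01110001011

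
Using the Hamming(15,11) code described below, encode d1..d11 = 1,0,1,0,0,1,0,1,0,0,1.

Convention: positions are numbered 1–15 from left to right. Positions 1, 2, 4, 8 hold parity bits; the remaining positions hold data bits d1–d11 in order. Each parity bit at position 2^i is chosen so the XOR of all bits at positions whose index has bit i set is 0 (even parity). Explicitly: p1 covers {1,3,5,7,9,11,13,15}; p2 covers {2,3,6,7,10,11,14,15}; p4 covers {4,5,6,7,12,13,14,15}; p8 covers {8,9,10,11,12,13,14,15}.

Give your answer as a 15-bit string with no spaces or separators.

001101010101001

Place data at non-parity positions: p1 p2 1 p4 0 1 0 p8 0 1 0 1 0 0 1
p1 (pos 1,3,5,7,9,11,13,15): XOR of data positions = 1⊕0⊕0⊕0⊕0⊕0⊕1 = 0
p2 (pos 2,3,6,7,10,11,14,15): XOR of data positions = 1⊕1⊕0⊕1⊕0⊕0⊕1 = 0
p4 (pos 4,5,6,7,12,13,14,15): XOR of data positions = 0⊕1⊕0⊕1⊕0⊕0⊕1 = 1
p8 (pos 8,9,10,11,12,13,14,15): XOR of data positions = 0⊕1⊕0⊕1⊕0⊕0⊕1 = 1
Codeword: 001101010101001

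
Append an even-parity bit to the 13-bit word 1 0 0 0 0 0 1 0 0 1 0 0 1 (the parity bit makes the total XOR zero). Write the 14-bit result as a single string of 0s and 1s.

10000010010010

XOR of the 13 data bits: 1⊕0⊕0⊕0⊕0⊕0⊕1⊕0⊕0⊕1⊕0⊕0⊕1 = 0
Parity bit = 0 (so all 14 bits XOR to 0).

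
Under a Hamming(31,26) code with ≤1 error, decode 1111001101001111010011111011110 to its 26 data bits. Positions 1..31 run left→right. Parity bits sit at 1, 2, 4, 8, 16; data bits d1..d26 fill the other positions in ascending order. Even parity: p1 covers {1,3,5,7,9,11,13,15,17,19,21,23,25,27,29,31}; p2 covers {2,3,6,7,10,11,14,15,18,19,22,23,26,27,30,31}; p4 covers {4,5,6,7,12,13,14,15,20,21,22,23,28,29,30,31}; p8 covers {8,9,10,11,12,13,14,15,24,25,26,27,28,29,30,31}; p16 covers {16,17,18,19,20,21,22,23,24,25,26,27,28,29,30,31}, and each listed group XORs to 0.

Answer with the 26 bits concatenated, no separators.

s1 (pos 1,3,5,7,9,11,13,15,17,19,21,23,25,27,29,31): 1⊕1⊕0⊕1⊕0⊕0⊕1⊕1⊕0⊕0⊕1⊕1⊕1⊕1⊕1⊕0 = 0
s2 (pos 2,3,6,7,10,11,14,15,18,19,22,23,26,27,30,31): 1⊕1⊕0⊕1⊕1⊕0⊕1⊕1⊕1⊕0⊕1⊕1⊕0⊕1⊕1⊕0 = 1
s4 (pos 4,5,6,7,12,13,14,15,20,21,22,23,28,29,30,31): 1⊕0⊕0⊕1⊕0⊕1⊕1⊕1⊕0⊕1⊕1⊕1⊕1⊕1⊕1⊕0 = 1
s8 (pos 8,9,10,11,12,13,14,15,24,25,26,27,28,29,30,31): 1⊕0⊕1⊕0⊕0⊕1⊕1⊕1⊕1⊕1⊕0⊕1⊕1⊕1⊕1⊕0 = 1
s16 (pos 16,17,18,19,20,21,22,23,24,25,26,27,28,29,30,31): 1⊕0⊕1⊕0⊕0⊕1⊕1⊕1⊕1⊕1⊕0⊕1⊕1⊕1⊕1⊕0 = 1
Syndrome s16…s1 = 11110 → error at position 30.
Flip position 30: 1111001101001111010011111011110 → 1111001101001111010011111011100
Read data bits from positions 3,5,6,7,9,10,11,12,13,14,15,17,18,19,20,21,22,23,24,25,26,27,28,29,30,31: 10010100111010011111011100

10010100111010011111011100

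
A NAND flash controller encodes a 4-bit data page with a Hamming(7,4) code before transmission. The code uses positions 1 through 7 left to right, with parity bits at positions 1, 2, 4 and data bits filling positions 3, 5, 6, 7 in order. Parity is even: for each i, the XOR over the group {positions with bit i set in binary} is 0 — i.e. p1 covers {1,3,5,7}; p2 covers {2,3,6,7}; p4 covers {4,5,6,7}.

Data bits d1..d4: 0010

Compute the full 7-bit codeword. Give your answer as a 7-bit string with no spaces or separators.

Place data at non-parity positions: p1 p2 0 p4 0 1 0
p1 (pos 1,3,5,7): XOR of data positions = 0⊕0⊕0 = 0
p2 (pos 2,3,6,7): XOR of data positions = 0⊕1⊕0 = 1
p4 (pos 4,5,6,7): XOR of data positions = 0⊕1⊕0 = 1
Codeword: 0101010

0101010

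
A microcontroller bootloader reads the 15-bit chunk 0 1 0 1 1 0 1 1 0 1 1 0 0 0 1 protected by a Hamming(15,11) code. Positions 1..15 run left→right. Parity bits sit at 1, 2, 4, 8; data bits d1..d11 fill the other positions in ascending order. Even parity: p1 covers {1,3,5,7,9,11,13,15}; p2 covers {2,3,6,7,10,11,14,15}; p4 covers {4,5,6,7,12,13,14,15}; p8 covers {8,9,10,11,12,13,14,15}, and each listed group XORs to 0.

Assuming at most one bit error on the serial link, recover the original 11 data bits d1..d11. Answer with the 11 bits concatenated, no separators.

01010110001

s1 (pos 1,3,5,7,9,11,13,15): 0⊕0⊕1⊕1⊕0⊕1⊕0⊕1 = 0
s2 (pos 2,3,6,7,10,11,14,15): 1⊕0⊕0⊕1⊕1⊕1⊕0⊕1 = 1
s4 (pos 4,5,6,7,12,13,14,15): 1⊕1⊕0⊕1⊕0⊕0⊕0⊕1 = 0
s8 (pos 8,9,10,11,12,13,14,15): 1⊕0⊕1⊕1⊕0⊕0⊕0⊕1 = 0
Syndrome s8…s1 = 0010 → error at position 2.
Flip position 2: 010110110110001 → 000110110110001
Read data bits from positions 3,5,6,7,9,10,11,12,13,14,15: 01010110001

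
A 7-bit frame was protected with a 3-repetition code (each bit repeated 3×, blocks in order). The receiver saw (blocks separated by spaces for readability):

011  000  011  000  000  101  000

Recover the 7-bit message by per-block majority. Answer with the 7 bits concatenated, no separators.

Block 1 (011): 2 ones → 1
Block 2 (000): 0 ones → 0
Block 3 (011): 2 ones → 1
Block 4 (000): 0 ones → 0
Block 5 (000): 0 ones → 0
Block 6 (101): 2 ones → 1
Block 7 (000): 0 ones → 0

1010010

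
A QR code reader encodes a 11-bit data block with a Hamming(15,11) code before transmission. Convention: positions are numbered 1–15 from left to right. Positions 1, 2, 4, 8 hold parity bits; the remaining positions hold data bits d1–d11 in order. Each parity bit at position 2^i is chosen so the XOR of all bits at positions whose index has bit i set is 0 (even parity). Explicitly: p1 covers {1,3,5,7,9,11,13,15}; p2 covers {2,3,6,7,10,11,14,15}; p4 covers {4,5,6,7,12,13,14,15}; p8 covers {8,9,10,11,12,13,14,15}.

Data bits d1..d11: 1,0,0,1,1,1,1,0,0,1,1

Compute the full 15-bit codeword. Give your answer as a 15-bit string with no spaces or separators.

101100111110011

Place data at non-parity positions: p1 p2 1 p4 0 0 1 p8 1 1 1 0 0 1 1
p1 (pos 1,3,5,7,9,11,13,15): XOR of data positions = 1⊕0⊕1⊕1⊕1⊕0⊕1 = 1
p2 (pos 2,3,6,7,10,11,14,15): XOR of data positions = 1⊕0⊕1⊕1⊕1⊕1⊕1 = 0
p4 (pos 4,5,6,7,12,13,14,15): XOR of data positions = 0⊕0⊕1⊕0⊕0⊕1⊕1 = 1
p8 (pos 8,9,10,11,12,13,14,15): XOR of data positions = 1⊕1⊕1⊕0⊕0⊕1⊕1 = 1
Codeword: 101100111110011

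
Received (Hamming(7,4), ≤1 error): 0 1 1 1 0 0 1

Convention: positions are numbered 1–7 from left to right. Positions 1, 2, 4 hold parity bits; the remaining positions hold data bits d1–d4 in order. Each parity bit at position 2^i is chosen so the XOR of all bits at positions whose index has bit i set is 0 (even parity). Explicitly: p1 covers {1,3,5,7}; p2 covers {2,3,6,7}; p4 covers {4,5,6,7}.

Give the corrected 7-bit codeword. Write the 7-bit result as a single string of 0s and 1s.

s1 (pos 1,3,5,7): 0⊕1⊕0⊕1 = 0
s2 (pos 2,3,6,7): 1⊕1⊕0⊕1 = 1
s4 (pos 4,5,6,7): 1⊕0⊕0⊕1 = 0
Syndrome s4…s1 = 010 → error at position 2.
Flip position 2: 0111001 → 0011001

0011001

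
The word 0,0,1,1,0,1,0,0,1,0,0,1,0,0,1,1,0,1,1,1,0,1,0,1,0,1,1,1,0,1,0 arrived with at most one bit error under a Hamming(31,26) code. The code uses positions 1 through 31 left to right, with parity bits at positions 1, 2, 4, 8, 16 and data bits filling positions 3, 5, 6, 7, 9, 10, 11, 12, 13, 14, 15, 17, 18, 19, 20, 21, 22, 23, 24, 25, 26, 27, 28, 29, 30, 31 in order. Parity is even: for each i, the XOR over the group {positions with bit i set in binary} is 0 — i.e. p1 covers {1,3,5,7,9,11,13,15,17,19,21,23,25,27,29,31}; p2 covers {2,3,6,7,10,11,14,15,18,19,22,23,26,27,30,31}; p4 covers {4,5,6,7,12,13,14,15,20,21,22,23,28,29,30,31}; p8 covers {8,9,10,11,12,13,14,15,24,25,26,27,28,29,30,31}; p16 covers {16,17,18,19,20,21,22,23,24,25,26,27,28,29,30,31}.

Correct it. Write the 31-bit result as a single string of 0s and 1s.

0001010010010011011101010111010

s1 (pos 1,3,5,7,9,11,13,15,17,19,21,23,25,27,29,31): 0⊕1⊕0⊕0⊕1⊕0⊕0⊕1⊕0⊕1⊕0⊕0⊕0⊕1⊕0⊕0 = 1
s2 (pos 2,3,6,7,10,11,14,15,18,19,22,23,26,27,30,31): 0⊕1⊕1⊕0⊕0⊕0⊕0⊕1⊕1⊕1⊕1⊕0⊕1⊕1⊕1⊕0 = 1
s4 (pos 4,5,6,7,12,13,14,15,20,21,22,23,28,29,30,31): 1⊕0⊕1⊕0⊕1⊕0⊕0⊕1⊕1⊕0⊕1⊕0⊕1⊕0⊕1⊕0 = 0
s8 (pos 8,9,10,11,12,13,14,15,24,25,26,27,28,29,30,31): 0⊕1⊕0⊕0⊕1⊕0⊕0⊕1⊕1⊕0⊕1⊕1⊕1⊕0⊕1⊕0 = 0
s16 (pos 16,17,18,19,20,21,22,23,24,25,26,27,28,29,30,31): 1⊕0⊕1⊕1⊕1⊕0⊕1⊕0⊕1⊕0⊕1⊕1⊕1⊕0⊕1⊕0 = 0
Syndrome s16…s1 = 00011 → error at position 3.
Flip position 3: 0011010010010011011101010111010 → 0001010010010011011101010111010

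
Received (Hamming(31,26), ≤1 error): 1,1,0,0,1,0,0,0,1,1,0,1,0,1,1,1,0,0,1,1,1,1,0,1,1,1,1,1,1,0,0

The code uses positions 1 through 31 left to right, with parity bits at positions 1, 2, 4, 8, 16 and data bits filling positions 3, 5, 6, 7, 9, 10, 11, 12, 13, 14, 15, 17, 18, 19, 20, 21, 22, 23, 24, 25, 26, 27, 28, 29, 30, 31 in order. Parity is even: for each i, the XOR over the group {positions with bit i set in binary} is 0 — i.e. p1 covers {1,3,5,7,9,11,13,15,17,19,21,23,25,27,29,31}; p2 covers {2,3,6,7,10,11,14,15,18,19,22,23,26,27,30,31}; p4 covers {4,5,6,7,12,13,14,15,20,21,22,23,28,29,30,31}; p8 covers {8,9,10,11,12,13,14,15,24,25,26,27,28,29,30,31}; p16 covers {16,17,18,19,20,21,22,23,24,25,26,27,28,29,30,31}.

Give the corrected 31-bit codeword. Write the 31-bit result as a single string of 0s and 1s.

1100100011010111001111011111000

s1 (pos 1,3,5,7,9,11,13,15,17,19,21,23,25,27,29,31): 1⊕0⊕1⊕0⊕1⊕0⊕0⊕1⊕0⊕1⊕1⊕0⊕1⊕1⊕1⊕0 = 1
s2 (pos 2,3,6,7,10,11,14,15,18,19,22,23,26,27,30,31): 1⊕0⊕0⊕0⊕1⊕0⊕1⊕1⊕0⊕1⊕1⊕0⊕1⊕1⊕0⊕0 = 0
s4 (pos 4,5,6,7,12,13,14,15,20,21,22,23,28,29,30,31): 0⊕1⊕0⊕0⊕1⊕0⊕1⊕1⊕1⊕1⊕1⊕0⊕1⊕1⊕0⊕0 = 1
s8 (pos 8,9,10,11,12,13,14,15,24,25,26,27,28,29,30,31): 0⊕1⊕1⊕0⊕1⊕0⊕1⊕1⊕1⊕1⊕1⊕1⊕1⊕1⊕0⊕0 = 1
s16 (pos 16,17,18,19,20,21,22,23,24,25,26,27,28,29,30,31): 1⊕0⊕0⊕1⊕1⊕1⊕1⊕0⊕1⊕1⊕1⊕1⊕1⊕1⊕0⊕0 = 1
Syndrome s16…s1 = 11101 → error at position 29.
Flip position 29: 1100100011010111001111011111100 → 1100100011010111001111011111000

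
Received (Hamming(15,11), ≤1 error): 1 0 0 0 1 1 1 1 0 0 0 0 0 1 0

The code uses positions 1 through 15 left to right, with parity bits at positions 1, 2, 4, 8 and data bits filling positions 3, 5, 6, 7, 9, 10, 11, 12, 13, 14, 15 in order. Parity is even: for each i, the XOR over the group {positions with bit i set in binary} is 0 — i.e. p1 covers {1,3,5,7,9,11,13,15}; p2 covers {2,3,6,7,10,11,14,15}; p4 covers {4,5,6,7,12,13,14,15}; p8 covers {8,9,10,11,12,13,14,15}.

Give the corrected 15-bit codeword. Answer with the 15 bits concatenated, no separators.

s1 (pos 1,3,5,7,9,11,13,15): 1⊕0⊕1⊕1⊕0⊕0⊕0⊕0 = 1
s2 (pos 2,3,6,7,10,11,14,15): 0⊕0⊕1⊕1⊕0⊕0⊕1⊕0 = 1
s4 (pos 4,5,6,7,12,13,14,15): 0⊕1⊕1⊕1⊕0⊕0⊕1⊕0 = 0
s8 (pos 8,9,10,11,12,13,14,15): 1⊕0⊕0⊕0⊕0⊕0⊕1⊕0 = 0
Syndrome s8…s1 = 0011 → error at position 3.
Flip position 3: 100011110000010 → 101011110000010

101011110000010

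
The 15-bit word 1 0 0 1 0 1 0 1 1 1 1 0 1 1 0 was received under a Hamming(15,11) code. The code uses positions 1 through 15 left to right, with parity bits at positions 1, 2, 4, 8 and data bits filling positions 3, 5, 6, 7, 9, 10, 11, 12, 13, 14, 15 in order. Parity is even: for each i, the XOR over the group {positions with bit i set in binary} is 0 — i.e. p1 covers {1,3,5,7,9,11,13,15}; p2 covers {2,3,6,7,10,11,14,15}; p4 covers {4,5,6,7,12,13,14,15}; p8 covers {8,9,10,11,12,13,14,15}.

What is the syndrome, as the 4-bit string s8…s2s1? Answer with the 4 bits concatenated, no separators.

s1 (pos 1,3,5,7,9,11,13,15): 1⊕0⊕0⊕0⊕1⊕1⊕1⊕0 = 0
s2 (pos 2,3,6,7,10,11,14,15): 0⊕0⊕1⊕0⊕1⊕1⊕1⊕0 = 0
s4 (pos 4,5,6,7,12,13,14,15): 1⊕0⊕1⊕0⊕0⊕1⊕1⊕0 = 0
s8 (pos 8,9,10,11,12,13,14,15): 1⊕1⊕1⊕1⊕0⊕1⊕1⊕0 = 0
Syndrome s8…s1 = 0000 → no error.

0000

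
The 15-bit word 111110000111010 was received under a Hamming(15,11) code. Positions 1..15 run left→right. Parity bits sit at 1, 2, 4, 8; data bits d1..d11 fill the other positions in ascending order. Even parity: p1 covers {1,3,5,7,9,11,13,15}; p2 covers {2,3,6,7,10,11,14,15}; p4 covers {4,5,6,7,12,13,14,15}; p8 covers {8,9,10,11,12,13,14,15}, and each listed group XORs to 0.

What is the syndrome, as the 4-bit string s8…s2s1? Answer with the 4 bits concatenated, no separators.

s1 (pos 1,3,5,7,9,11,13,15): 1⊕1⊕1⊕0⊕0⊕1⊕0⊕0 = 0
s2 (pos 2,3,6,7,10,11,14,15): 1⊕1⊕0⊕0⊕1⊕1⊕1⊕0 = 1
s4 (pos 4,5,6,7,12,13,14,15): 1⊕1⊕0⊕0⊕1⊕0⊕1⊕0 = 0
s8 (pos 8,9,10,11,12,13,14,15): 0⊕0⊕1⊕1⊕1⊕0⊕1⊕0 = 0
Syndrome s8…s1 = 0010 → error at position 2.

0010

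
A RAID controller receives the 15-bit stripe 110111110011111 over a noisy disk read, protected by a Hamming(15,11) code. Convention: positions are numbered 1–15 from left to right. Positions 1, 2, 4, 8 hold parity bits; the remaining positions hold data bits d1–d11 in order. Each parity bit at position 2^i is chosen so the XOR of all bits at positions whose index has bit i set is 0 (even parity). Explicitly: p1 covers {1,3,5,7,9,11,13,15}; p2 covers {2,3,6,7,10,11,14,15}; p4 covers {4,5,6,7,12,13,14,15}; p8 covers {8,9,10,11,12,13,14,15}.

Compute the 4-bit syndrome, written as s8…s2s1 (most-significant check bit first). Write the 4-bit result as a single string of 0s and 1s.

0000

s1 (pos 1,3,5,7,9,11,13,15): 1⊕0⊕1⊕1⊕0⊕1⊕1⊕1 = 0
s2 (pos 2,3,6,7,10,11,14,15): 1⊕0⊕1⊕1⊕0⊕1⊕1⊕1 = 0
s4 (pos 4,5,6,7,12,13,14,15): 1⊕1⊕1⊕1⊕1⊕1⊕1⊕1 = 0
s8 (pos 8,9,10,11,12,13,14,15): 1⊕0⊕0⊕1⊕1⊕1⊕1⊕1 = 0
Syndrome s8…s1 = 0000 → no error.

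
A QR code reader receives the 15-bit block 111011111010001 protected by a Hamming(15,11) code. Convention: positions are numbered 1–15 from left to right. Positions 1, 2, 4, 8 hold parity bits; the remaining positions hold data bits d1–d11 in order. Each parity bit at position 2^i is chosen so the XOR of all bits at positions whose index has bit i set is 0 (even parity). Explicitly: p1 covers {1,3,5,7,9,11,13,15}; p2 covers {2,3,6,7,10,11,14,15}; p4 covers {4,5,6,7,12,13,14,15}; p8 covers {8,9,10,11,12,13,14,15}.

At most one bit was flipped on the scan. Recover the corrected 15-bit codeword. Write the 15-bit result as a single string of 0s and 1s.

011011111010001

s1 (pos 1,3,5,7,9,11,13,15): 1⊕1⊕1⊕1⊕1⊕1⊕0⊕1 = 1
s2 (pos 2,3,6,7,10,11,14,15): 1⊕1⊕1⊕1⊕0⊕1⊕0⊕1 = 0
s4 (pos 4,5,6,7,12,13,14,15): 0⊕1⊕1⊕1⊕0⊕0⊕0⊕1 = 0
s8 (pos 8,9,10,11,12,13,14,15): 1⊕1⊕0⊕1⊕0⊕0⊕0⊕1 = 0
Syndrome s8…s1 = 0001 → error at position 1.
Flip position 1: 111011111010001 → 011011111010001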